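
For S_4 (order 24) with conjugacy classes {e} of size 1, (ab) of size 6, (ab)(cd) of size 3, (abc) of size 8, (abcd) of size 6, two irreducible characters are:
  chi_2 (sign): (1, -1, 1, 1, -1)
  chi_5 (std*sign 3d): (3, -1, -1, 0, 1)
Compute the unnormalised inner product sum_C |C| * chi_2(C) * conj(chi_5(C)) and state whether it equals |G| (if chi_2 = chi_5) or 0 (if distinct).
Sum = 0; so <chi_2, chi_5> = 0 (distinct irreducibles are orthogonal).

Argument: Compute term by term over conjugacy classes (|C| * chi_2(C) * conj(chi_5(C))):
  1*(1)*conj(3) + 6*(-1)*conj(-1) + 3*(1)*conj(-1) + 8*(1)*conj(0) + 6*(-1)*conj(1)
  = (3) + (6) + (-3) + (0) + (-6)
  = 0.
Dividing by |G| = 24 gives 0/24 = 0, matching the row-orthogonality relation <chi_2, chi_5> = [chi_2 = chi_5].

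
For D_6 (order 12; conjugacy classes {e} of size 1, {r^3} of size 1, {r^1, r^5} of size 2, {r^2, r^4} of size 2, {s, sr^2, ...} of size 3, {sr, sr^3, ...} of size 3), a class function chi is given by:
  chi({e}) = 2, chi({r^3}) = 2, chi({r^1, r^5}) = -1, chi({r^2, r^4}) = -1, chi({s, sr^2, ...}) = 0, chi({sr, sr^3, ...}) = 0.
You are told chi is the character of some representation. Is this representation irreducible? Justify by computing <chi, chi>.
Irreducible: <chi, chi> = 1.

Reasoning: <chi, chi> = (1/|G|) sum_C |C| * |chi(C)|^2 = (1/12)[1*|2|^2 + 1*|2|^2 + 2*|-1|^2 + 2*|-1|^2 + 3*|0|^2 + 3*|0|^2]
  = (1/12)[(4) + (4) + (2) + (2) + (0) + (0)] = 12/12 = 1.
A character is irreducible iff <chi, chi> = 1, so this representation is irreducible.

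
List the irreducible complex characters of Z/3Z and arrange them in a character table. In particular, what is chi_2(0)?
Character table of Z/3Z (irreps indexed chi_0,...,chi_2 with chi_k(m) = zeta_3^(k*m), zeta_3 = exp(2*pi*i/3)):
  irrep \ class  {0} (size 1)  {1} (size 1)    {2} (size 1)  
  chi_0          1             1               1             
  chi_1          1             exp(2*I*pi/3)   exp(-2*I*pi/3)
  chi_2          1             exp(-2*I*pi/3)  exp(2*I*pi/3) 

Spot check: chi_2(0) = zeta_3^(2*0) = zeta_3^0 = 1.

Proof sketch: Z/3Z is abelian, so all 3 irreducible complex representations are 1-dimensional. They are given by chi_k(m) = zeta_3^(k*m) for k = 0,...,2. Row orthogonality: sum_m chi_k(m) conj(chi_l(m)) = 3 * [k = l].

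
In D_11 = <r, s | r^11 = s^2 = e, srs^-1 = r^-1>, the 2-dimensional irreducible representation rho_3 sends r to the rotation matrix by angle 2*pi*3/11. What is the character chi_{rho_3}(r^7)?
chi_{rho_3}(r^7) = 2*cos(2*pi*3*7/11) = 2*cos(2*pi/11)

Justification: rho_3(r^7) is rotation by angle 2*pi*3*7/11, whose trace is 2*cos(2*pi*3*7/11) = 2*cos(2*pi/11).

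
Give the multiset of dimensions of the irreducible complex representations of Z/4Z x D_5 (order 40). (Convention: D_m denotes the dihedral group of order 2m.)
Dimensions: 1, 1, 1, 1, 1, 1, 1, 1, 2, 2, 2, 2, 2, 2, 2, 2

Working: There are 16 irreducibles (= number of conjugacy classes). Their dimensions d_i satisfy sum d_i^2 = |G| = 40: 1 + 1 + 1 + 1 + 1 + 1 + 1 + 1 + 4 + 4 + 4 + 4 + 4 + 4 + 4 + 4 = 40. (For the product with Z/4Z: each of the 4 1-dim characters of Z/4Z tensors with each irrep of D_5, giving 4 copies of each D_5-dimension.)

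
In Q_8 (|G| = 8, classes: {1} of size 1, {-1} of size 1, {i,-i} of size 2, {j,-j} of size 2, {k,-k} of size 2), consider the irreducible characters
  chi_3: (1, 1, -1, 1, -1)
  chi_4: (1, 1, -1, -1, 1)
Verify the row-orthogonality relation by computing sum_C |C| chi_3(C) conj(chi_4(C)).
Sum = 0; so <chi_3, chi_4> = 0 (distinct irreducibles are orthogonal).

Argument: Compute term by term over conjugacy classes (|C| * chi_3(C) * conj(chi_4(C))):
  1*(1)*conj(1) + 1*(1)*conj(1) + 2*(-1)*conj(-1) + 2*(1)*conj(-1) + 2*(-1)*conj(1)
  = (1) + (1) + (2) + (-2) + (-2)
  = 0.
Dividing by |G| = 8 gives 0/8 = 0, matching the row-orthogonality relation <chi_3, chi_4> = [chi_3 = chi_4].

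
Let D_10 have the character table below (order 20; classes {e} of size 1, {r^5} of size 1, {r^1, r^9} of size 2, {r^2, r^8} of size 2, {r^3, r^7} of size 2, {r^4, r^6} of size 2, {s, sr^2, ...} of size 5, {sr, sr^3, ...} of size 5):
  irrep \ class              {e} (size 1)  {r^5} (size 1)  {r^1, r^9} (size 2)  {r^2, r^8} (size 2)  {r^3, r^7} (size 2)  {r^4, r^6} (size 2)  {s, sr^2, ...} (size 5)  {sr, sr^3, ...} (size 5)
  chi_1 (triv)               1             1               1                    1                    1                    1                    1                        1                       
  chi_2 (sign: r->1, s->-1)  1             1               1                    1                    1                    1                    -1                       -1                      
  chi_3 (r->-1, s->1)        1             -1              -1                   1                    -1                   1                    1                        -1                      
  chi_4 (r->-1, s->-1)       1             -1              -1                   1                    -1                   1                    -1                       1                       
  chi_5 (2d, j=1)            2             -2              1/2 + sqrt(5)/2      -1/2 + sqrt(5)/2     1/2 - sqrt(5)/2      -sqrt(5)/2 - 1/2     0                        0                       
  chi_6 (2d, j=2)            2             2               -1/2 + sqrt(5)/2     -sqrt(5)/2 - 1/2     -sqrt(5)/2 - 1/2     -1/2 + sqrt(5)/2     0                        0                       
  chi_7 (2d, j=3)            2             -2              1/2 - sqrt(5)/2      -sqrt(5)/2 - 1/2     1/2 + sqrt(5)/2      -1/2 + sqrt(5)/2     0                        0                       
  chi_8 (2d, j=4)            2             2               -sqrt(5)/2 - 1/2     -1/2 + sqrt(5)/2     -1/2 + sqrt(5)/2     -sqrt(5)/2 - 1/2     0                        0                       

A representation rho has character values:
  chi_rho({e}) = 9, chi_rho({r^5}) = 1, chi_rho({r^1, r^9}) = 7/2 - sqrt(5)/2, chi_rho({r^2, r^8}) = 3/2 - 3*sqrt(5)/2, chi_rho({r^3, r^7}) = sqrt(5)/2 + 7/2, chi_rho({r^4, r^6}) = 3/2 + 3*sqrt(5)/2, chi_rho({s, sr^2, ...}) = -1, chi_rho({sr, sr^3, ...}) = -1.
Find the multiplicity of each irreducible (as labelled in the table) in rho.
Multiplicities: chi_1: 1, chi_2: 2, chi_3: 0, chi_4: 0, chi_5: 0, chi_6: 1, chi_7: 2, chi_8: 0.

Proof sketch: Use <chi_rho, chi> = (1/|G|) sum_C |C| * chi_rho(C) * conj(chi(C)) with |G| = 20 for each irreducible chi in the table:
  <chi_rho, chi_1> = (1/20)[1*(9)*conj(1) + 1*(1)*conj(1) + 2*(7/2 - sqrt(5)/2)*conj(1) + 2*(3/2 - 3*sqrt(5)/2)*conj(1) + 2*(sqrt(5)/2 + 7/2)*conj(1) + 2*(3/2 + 3*sqrt(5)/2)*conj(1) + 5*(-1)*conj(1) + 5*(-1)*conj(1)]
      = (1/20)[(9) + (1) + (7 - sqrt(5)) + (3 - 3*sqrt(5)) + (sqrt(5) + 7) + (3 + 3*sqrt(5)) + (-5) + (-5)] = 20/20 = 1
  <chi_rho, chi_2> = (1/20)[1*(9)*conj(1) + 1*(1)*conj(1) + 2*(7/2 - sqrt(5)/2)*conj(1) + 2*(3/2 - 3*sqrt(5)/2)*conj(1) + 2*(sqrt(5)/2 + 7/2)*conj(1) + 2*(3/2 + 3*sqrt(5)/2)*conj(1) + 5*(-1)*conj(-1) + 5*(-1)*conj(-1)]
      = (1/20)[(9) + (1) + (7 - sqrt(5)) + (3 - 3*sqrt(5)) + (sqrt(5) + 7) + (3 + 3*sqrt(5)) + (5) + (5)] = 40/20 = 2
  <chi_rho, chi_3> = (1/20)[1*(9)*conj(1) + 1*(1)*conj(-1) + 2*(7/2 - sqrt(5)/2)*conj(-1) + 2*(3/2 - 3*sqrt(5)/2)*conj(1) + 2*(sqrt(5)/2 + 7/2)*conj(-1) + 2*(3/2 + 3*sqrt(5)/2)*conj(1) + 5*(-1)*conj(1) + 5*(-1)*conj(-1)]
      = (1/20)[(9) + (-1) + (-7 + sqrt(5)) + (3 - 3*sqrt(5)) + (-7 - sqrt(5)) + (3 + 3*sqrt(5)) + (-5) + (5)] = 0/20 = 0
  <chi_rho, chi_4> = (1/20)[1*(9)*conj(1) + 1*(1)*conj(-1) + 2*(7/2 - sqrt(5)/2)*conj(-1) + 2*(3/2 - 3*sqrt(5)/2)*conj(1) + 2*(sqrt(5)/2 + 7/2)*conj(-1) + 2*(3/2 + 3*sqrt(5)/2)*conj(1) + 5*(-1)*conj(-1) + 5*(-1)*conj(1)]
      = (1/20)[(9) + (-1) + (-7 + sqrt(5)) + (3 - 3*sqrt(5)) + (-7 - sqrt(5)) + (3 + 3*sqrt(5)) + (5) + (-5)] = 0/20 = 0
  <chi_rho, chi_5> = (1/20)[1*(9)*conj(2) + 1*(1)*conj(-2) + 2*(7/2 - sqrt(5)/2)*conj(1/2 + sqrt(5)/2) + 2*(3/2 - 3*sqrt(5)/2)*conj(-1/2 + sqrt(5)/2) + 2*(sqrt(5)/2 + 7/2)*conj(1/2 - sqrt(5)/2) + 2*(3/2 + 3*sqrt(5)/2)*conj(-sqrt(5)/2 - 1/2) + 5*(-1)*conj(0) + 5*(-1)*conj(0)]
      = (1/20)[(18) + (-2) + (1 + 3*sqrt(5)) + (-9 + 3*sqrt(5)) + (1 - 3*sqrt(5)) + (-9 - 3*sqrt(5)) + (0) + (0)] = 0/20 = 0
  <chi_rho, chi_6> = (1/20)[1*(9)*conj(2) + 1*(1)*conj(2) + 2*(7/2 - sqrt(5)/2)*conj(-1/2 + sqrt(5)/2) + 2*(3/2 - 3*sqrt(5)/2)*conj(-sqrt(5)/2 - 1/2) + 2*(sqrt(5)/2 + 7/2)*conj(-sqrt(5)/2 - 1/2) + 2*(3/2 + 3*sqrt(5)/2)*conj(-1/2 + sqrt(5)/2) + 5*(-1)*conj(0) + 5*(-1)*conj(0)]
      = (1/20)[(18) + (2) + (-6 + 4*sqrt(5)) + (6) + (-4*sqrt(5) - 6) + (6) + (0) + (0)] = 20/20 = 1
  <chi_rho, chi_7> = (1/20)[1*(9)*conj(2) + 1*(1)*conj(-2) + 2*(7/2 - sqrt(5)/2)*conj(1/2 - sqrt(5)/2) + 2*(3/2 - 3*sqrt(5)/2)*conj(-sqrt(5)/2 - 1/2) + 2*(sqrt(5)/2 + 7/2)*conj(1/2 + sqrt(5)/2) + 2*(3/2 + 3*sqrt(5)/2)*conj(-1/2 + sqrt(5)/2) + 5*(-1)*conj(0) + 5*(-1)*conj(0)]
      = (1/20)[(18) + (-2) + (6 - 4*sqrt(5)) + (6) + (6 + 4*sqrt(5)) + (6) + (0) + (0)] = 40/20 = 2
  <chi_rho, chi_8> = (1/20)[1*(9)*conj(2) + 1*(1)*conj(2) + 2*(7/2 - sqrt(5)/2)*conj(-sqrt(5)/2 - 1/2) + 2*(3/2 - 3*sqrt(5)/2)*conj(-1/2 + sqrt(5)/2) + 2*(sqrt(5)/2 + 7/2)*conj(-1/2 + sqrt(5)/2) + 2*(3/2 + 3*sqrt(5)/2)*conj(-sqrt(5)/2 - 1/2) + 5*(-1)*conj(0) + 5*(-1)*conj(0)]
      = (1/20)[(18) + (2) + (-3*sqrt(5) - 1) + (-9 + 3*sqrt(5)) + (-1 + 3*sqrt(5)) + (-9 - 3*sqrt(5)) + (0) + (0)] = 0/20 = 0
Dimension check: dim(rho) = sum (mult * dim) = 1*1 + 2*1 + 0*1 + 0*1 + 0*2 + 1*2 + 2*2 + 0*2 = 9 = chi_rho(e) = 9.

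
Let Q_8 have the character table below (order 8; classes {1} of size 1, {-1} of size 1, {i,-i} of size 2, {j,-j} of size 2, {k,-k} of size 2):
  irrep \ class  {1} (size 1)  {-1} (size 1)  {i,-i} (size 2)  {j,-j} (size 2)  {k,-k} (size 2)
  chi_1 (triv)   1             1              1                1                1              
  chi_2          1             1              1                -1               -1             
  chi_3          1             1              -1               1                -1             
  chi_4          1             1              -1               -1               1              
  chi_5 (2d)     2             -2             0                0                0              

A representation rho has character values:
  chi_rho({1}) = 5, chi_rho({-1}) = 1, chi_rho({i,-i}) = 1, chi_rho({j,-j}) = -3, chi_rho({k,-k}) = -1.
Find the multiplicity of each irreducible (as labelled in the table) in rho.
Multiplicities: chi_1: 0, chi_2: 2, chi_3: 0, chi_4: 1, chi_5: 1.

Justification: Use <chi_rho, chi> = (1/|G|) sum_C |C| * chi_rho(C) * conj(chi(C)) with |G| = 8 for each irreducible chi in the table:
  <chi_rho, chi_1> = (1/8)[1*(5)*conj(1) + 1*(1)*conj(1) + 2*(1)*conj(1) + 2*(-3)*conj(1) + 2*(-1)*conj(1)]
      = (1/8)[(5) + (1) + (2) + (-6) + (-2)] = 0/8 = 0
  <chi_rho, chi_2> = (1/8)[1*(5)*conj(1) + 1*(1)*conj(1) + 2*(1)*conj(1) + 2*(-3)*conj(-1) + 2*(-1)*conj(-1)]
      = (1/8)[(5) + (1) + (2) + (6) + (2)] = 16/8 = 2
  <chi_rho, chi_3> = (1/8)[1*(5)*conj(1) + 1*(1)*conj(1) + 2*(1)*conj(-1) + 2*(-3)*conj(1) + 2*(-1)*conj(-1)]
      = (1/8)[(5) + (1) + (-2) + (-6) + (2)] = 0/8 = 0
  <chi_rho, chi_4> = (1/8)[1*(5)*conj(1) + 1*(1)*conj(1) + 2*(1)*conj(-1) + 2*(-3)*conj(-1) + 2*(-1)*conj(1)]
      = (1/8)[(5) + (1) + (-2) + (6) + (-2)] = 8/8 = 1
  <chi_rho, chi_5> = (1/8)[1*(5)*conj(2) + 1*(1)*conj(-2) + 2*(1)*conj(0) + 2*(-3)*conj(0) + 2*(-1)*conj(0)]
      = (1/8)[(10) + (-2) + (0) + (0) + (0)] = 8/8 = 1
Dimension check: dim(rho) = sum (mult * dim) = 0*1 + 2*1 + 0*1 + 1*1 + 1*2 = 5 = chi_rho(e) = 5.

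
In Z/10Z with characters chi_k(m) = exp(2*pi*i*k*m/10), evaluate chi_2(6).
chi_2(6) = zeta_10^12 = exp(2*I*pi/5)

Proof sketch: chi_2(6) = zeta_10^(2*6) = zeta_10^12. Since zeta_10^10 = 1, this equals zeta_10^2 = exp(2*pi*i*2/10) = exp(2*I*pi/5).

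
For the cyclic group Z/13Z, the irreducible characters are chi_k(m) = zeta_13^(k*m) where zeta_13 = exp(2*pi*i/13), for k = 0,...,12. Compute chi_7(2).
chi_7(2) = zeta_13^14 = exp(2*I*pi/13)

Derivation: chi_7(2) = zeta_13^(7*2) = zeta_13^14. Since zeta_13^13 = 1, this equals zeta_13^1 = exp(2*pi*i*1/13) = exp(2*I*pi/13).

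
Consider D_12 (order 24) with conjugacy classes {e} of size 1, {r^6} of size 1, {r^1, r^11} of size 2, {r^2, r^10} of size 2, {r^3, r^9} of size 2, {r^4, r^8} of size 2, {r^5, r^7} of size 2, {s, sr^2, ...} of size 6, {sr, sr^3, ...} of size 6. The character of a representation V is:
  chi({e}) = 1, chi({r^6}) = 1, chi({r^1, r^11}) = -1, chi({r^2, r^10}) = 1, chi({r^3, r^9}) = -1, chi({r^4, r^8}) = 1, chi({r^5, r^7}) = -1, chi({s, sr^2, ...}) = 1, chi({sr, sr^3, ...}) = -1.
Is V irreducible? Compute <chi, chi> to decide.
Irreducible: <chi, chi> = 1.

Explanation: <chi, chi> = (1/|G|) sum_C |C| * |chi(C)|^2 = (1/24)[1*|1|^2 + 1*|1|^2 + 2*|-1|^2 + 2*|1|^2 + 2*|-1|^2 + 2*|1|^2 + 2*|-1|^2 + 6*|1|^2 + 6*|-1|^2]
  = (1/24)[(1) + (1) + (2) + (2) + (2) + (2) + (2) + (6) + (6)] = 24/24 = 1.
A character is irreducible iff <chi, chi> = 1, so this representation is irreducible.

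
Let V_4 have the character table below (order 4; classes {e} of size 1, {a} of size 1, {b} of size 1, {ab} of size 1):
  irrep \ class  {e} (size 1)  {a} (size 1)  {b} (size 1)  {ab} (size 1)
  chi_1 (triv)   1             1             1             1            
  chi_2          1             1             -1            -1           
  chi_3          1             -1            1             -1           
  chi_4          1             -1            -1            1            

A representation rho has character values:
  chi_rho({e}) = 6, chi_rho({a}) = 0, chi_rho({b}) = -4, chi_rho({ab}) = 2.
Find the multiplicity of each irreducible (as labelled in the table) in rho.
Multiplicities: chi_1: 1, chi_2: 2, chi_3: 0, chi_4: 3.

Why: Use <chi_rho, chi> = (1/|G|) sum_C |C| * chi_rho(C) * conj(chi(C)) with |G| = 4 for each irreducible chi in the table:
  <chi_rho, chi_1> = (1/4)[1*(6)*conj(1) + 1*(0)*conj(1) + 1*(-4)*conj(1) + 1*(2)*conj(1)]
      = (1/4)[(6) + (0) + (-4) + (2)] = 4/4 = 1
  <chi_rho, chi_2> = (1/4)[1*(6)*conj(1) + 1*(0)*conj(1) + 1*(-4)*conj(-1) + 1*(2)*conj(-1)]
      = (1/4)[(6) + (0) + (4) + (-2)] = 8/4 = 2
  <chi_rho, chi_3> = (1/4)[1*(6)*conj(1) + 1*(0)*conj(-1) + 1*(-4)*conj(1) + 1*(2)*conj(-1)]
      = (1/4)[(6) + (0) + (-4) + (-2)] = 0/4 = 0
  <chi_rho, chi_4> = (1/4)[1*(6)*conj(1) + 1*(0)*conj(-1) + 1*(-4)*conj(-1) + 1*(2)*conj(1)]
      = (1/4)[(6) + (0) + (4) + (2)] = 12/4 = 3
Dimension check: dim(rho) = sum (mult * dim) = 1*1 + 2*1 + 0*1 + 3*1 = 6 = chi_rho(e) = 6.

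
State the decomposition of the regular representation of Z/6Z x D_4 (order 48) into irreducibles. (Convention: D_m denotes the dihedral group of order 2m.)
Each irreducible V_i of dimension d_i appears with multiplicity d_i, i.e. rho_reg = (direct sum over all irreducibles V_i) d_i V_i. The irreducible dimensions for Z/6Z x D_4 are 1, 1, 1, 1, 1, 1, 1, 1, 1, 1, 1, 1, 1, 1, 1, 1, 1, 1, 1, 1, 1, 1, 1, 1, 2, 2, 2, 2, 2, 2: 24 irreducibles of dimension 1, each with multiplicity 1; 6 irreducibles of dimension 2, each with multiplicity 2. Total dimension 24*1*1 + 6*2*2 = 48 = |G|.

Proof sketch: General theorem: in the regular representation of a finite group G, each irreducible appears with multiplicity equal to its dimension. Check: dim(rho_reg) = sum d_i^2 = 1 + 1 + 1 + 1 + 1 + 1 + 1 + 1 + 1 + 1 + 1 + 1 + 1 + 1 + 1 + 1 + 1 + 1 + 1 + 1 + 1 + 1 + 1 + 1 + 4 + 4 + 4 + 4 + 4 + 4 = 48 = |G|.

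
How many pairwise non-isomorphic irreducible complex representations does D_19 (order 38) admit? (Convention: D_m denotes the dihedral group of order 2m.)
11

Solution. The number of irreducible complex representations of a finite group equals its number of conjugacy classes. D_19 has 11 conjugacy classes ((n+3)/2 for n odd), so D_19 (order 38) has exactly 11 irreducible complex representations.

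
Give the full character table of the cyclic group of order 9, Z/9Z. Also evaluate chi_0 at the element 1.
Character table of Z/9Z (irreps indexed chi_0,...,chi_8 with chi_k(m) = zeta_9^(k*m), zeta_9 = exp(2*pi*i/9)):
  irrep \ class  {0} (size 1)  {1} (size 1)    {2} (size 1)    {3} (size 1)    {4} (size 1)    {5} (size 1)    {6} (size 1)    {7} (size 1)    {8} (size 1)  
  chi_0          1             1               1               1               1               1               1               1               1             
  chi_1          1             exp(2*I*pi/9)   exp(4*I*pi/9)   exp(2*I*pi/3)   exp(8*I*pi/9)   exp(-8*I*pi/9)  exp(-2*I*pi/3)  exp(-4*I*pi/9)  exp(-2*I*pi/9)
  chi_2          1             exp(4*I*pi/9)   exp(8*I*pi/9)   exp(-2*I*pi/3)  exp(-2*I*pi/9)  exp(2*I*pi/9)   exp(2*I*pi/3)   exp(-8*I*pi/9)  exp(-4*I*pi/9)
  chi_3          1             exp(2*I*pi/3)   exp(-2*I*pi/3)  1               exp(2*I*pi/3)   exp(-2*I*pi/3)  1               exp(2*I*pi/3)   exp(-2*I*pi/3)
  chi_4          1             exp(8*I*pi/9)   exp(-2*I*pi/9)  exp(2*I*pi/3)   exp(-4*I*pi/9)  exp(4*I*pi/9)   exp(-2*I*pi/3)  exp(2*I*pi/9)   exp(-8*I*pi/9)
  chi_5          1             exp(-8*I*pi/9)  exp(2*I*pi/9)   exp(-2*I*pi/3)  exp(4*I*pi/9)   exp(-4*I*pi/9)  exp(2*I*pi/3)   exp(-2*I*pi/9)  exp(8*I*pi/9) 
  chi_6          1             exp(-2*I*pi/3)  exp(2*I*pi/3)   1               exp(-2*I*pi/3)  exp(2*I*pi/3)   1               exp(-2*I*pi/3)  exp(2*I*pi/3) 
  chi_7          1             exp(-4*I*pi/9)  exp(-8*I*pi/9)  exp(2*I*pi/3)   exp(2*I*pi/9)   exp(-2*I*pi/9)  exp(-2*I*pi/3)  exp(8*I*pi/9)   exp(4*I*pi/9) 
  chi_8          1             exp(-2*I*pi/9)  exp(-4*I*pi/9)  exp(-2*I*pi/3)  exp(-8*I*pi/9)  exp(8*I*pi/9)   exp(2*I*pi/3)   exp(4*I*pi/9)   exp(2*I*pi/9) 

Spot check: chi_0(1) = zeta_9^(0*1) = zeta_9^0 = 1.

Details: Z/9Z is abelian, so all 9 irreducible complex representations are 1-dimensional. They are given by chi_k(m) = zeta_9^(k*m) for k = 0,...,8. Row orthogonality: sum_m chi_k(m) conj(chi_l(m)) = 9 * [k = l].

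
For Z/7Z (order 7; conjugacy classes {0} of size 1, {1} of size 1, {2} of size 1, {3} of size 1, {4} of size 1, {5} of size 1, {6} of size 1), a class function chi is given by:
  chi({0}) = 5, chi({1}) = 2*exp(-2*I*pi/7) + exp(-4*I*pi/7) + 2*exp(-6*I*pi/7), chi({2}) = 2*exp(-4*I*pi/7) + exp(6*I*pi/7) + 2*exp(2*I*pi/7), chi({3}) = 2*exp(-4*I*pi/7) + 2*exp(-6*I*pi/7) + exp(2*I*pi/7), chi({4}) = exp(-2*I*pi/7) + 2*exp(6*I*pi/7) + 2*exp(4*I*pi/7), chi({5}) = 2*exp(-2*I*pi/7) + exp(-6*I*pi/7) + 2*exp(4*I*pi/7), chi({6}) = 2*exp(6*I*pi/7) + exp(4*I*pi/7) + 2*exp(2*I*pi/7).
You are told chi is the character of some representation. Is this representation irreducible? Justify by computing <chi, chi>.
Not irreducible (reducible): <chi, chi> = 9 > 1.

Argument: <chi, chi> = (1/|G|) sum_C |C| * |chi(C)|^2 = (1/7)[1*|5|^2 + 1*|2*exp(-2*I*pi/7) + exp(-4*I*pi/7) + 2*exp(-6*I*pi/7)|^2 + 1*|2*exp(-4*I*pi/7) + exp(6*I*pi/7) + 2*exp(2*I*pi/7)|^2 + 1*|2*exp(-4*I*pi/7) + 2*exp(-6*I*pi/7) + exp(2*I*pi/7)|^2 + 1*|exp(-2*I*pi/7) + 2*exp(6*I*pi/7) + 2*exp(4*I*pi/7)|^2 + 1*|2*exp(-2*I*pi/7) + exp(-6*I*pi/7) + 2*exp(4*I*pi/7)|^2 + 1*|2*exp(6*I*pi/7) + exp(4*I*pi/7) + 2*exp(2*I*pi/7)|^2]
  = (1/7)[(25) + (9 + 4*exp(-4*I*pi/7) + 4*exp(-2*I*pi/7) + 4*exp(2*I*pi/7) + 4*exp(4*I*pi/7)) + (9 + 4*exp(-4*I*pi/7) + 4*exp(-6*I*pi/7) + 4*exp(6*I*pi/7) + 4*exp(4*I*pi/7)) + (9 + 4*exp(-2*I*pi/7) + 4*exp(-6*I*pi/7) + 4*exp(6*I*pi/7) + 4*exp(2*I*pi/7)) + (9 + 4*exp(-2*I*pi/7) + 4*exp(-6*I*pi/7) + 4*exp(6*I*pi/7) + 4*exp(2*I*pi/7)) + (9 + 4*exp(-4*I*pi/7) + 4*exp(-6*I*pi/7) + 4*exp(6*I*pi/7) + 4*exp(4*I*pi/7)) + (9 + 4*exp(-4*I*pi/7) + 4*exp(-2*I*pi/7) + 4*exp(2*I*pi/7) + 4*exp(4*I*pi/7))] = 63/7 = 9.
(Exp terms are combined using exp(i*s)*conj(exp(i*t)) = exp(i*(s-t)), and sums of them are collapsed using the identity that for every m > 1 the m distinct m-th roots of unity sum to 0, e.g. 1 + exp(2*I*pi/3) + exp(-2*I*pi/3) = 0.)
A character is irreducible iff <chi, chi> = 1, so this representation is reducible.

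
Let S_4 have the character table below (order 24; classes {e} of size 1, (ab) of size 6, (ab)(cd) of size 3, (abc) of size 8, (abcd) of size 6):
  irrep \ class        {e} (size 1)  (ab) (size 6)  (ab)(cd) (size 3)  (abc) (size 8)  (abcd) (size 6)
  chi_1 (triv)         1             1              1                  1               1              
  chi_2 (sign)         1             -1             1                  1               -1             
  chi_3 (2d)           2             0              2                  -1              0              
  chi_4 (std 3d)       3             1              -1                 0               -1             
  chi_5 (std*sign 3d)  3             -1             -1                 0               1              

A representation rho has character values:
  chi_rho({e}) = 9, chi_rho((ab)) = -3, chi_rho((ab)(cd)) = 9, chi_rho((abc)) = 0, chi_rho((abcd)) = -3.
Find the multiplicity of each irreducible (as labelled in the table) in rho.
Multiplicities: chi_1: 0, chi_2: 3, chi_3: 3, chi_4: 0, chi_5: 0.

Why: Use <chi_rho, chi> = (1/|G|) sum_C |C| * chi_rho(C) * conj(chi(C)) with |G| = 24 for each irreducible chi in the table:
  <chi_rho, chi_1> = (1/24)[1*(9)*conj(1) + 6*(-3)*conj(1) + 3*(9)*conj(1) + 8*(0)*conj(1) + 6*(-3)*conj(1)]
      = (1/24)[(9) + (-18) + (27) + (0) + (-18)] = 0/24 = 0
  <chi_rho, chi_2> = (1/24)[1*(9)*conj(1) + 6*(-3)*conj(-1) + 3*(9)*conj(1) + 8*(0)*conj(1) + 6*(-3)*conj(-1)]
      = (1/24)[(9) + (18) + (27) + (0) + (18)] = 72/24 = 3
  <chi_rho, chi_3> = (1/24)[1*(9)*conj(2) + 6*(-3)*conj(0) + 3*(9)*conj(2) + 8*(0)*conj(-1) + 6*(-3)*conj(0)]
      = (1/24)[(18) + (0) + (54) + (0) + (0)] = 72/24 = 3
  <chi_rho, chi_4> = (1/24)[1*(9)*conj(3) + 6*(-3)*conj(1) + 3*(9)*conj(-1) + 8*(0)*conj(0) + 6*(-3)*conj(-1)]
      = (1/24)[(27) + (-18) + (-27) + (0) + (18)] = 0/24 = 0
  <chi_rho, chi_5> = (1/24)[1*(9)*conj(3) + 6*(-3)*conj(-1) + 3*(9)*conj(-1) + 8*(0)*conj(0) + 6*(-3)*conj(1)]
      = (1/24)[(27) + (18) + (-27) + (0) + (-18)] = 0/24 = 0
Dimension check: dim(rho) = sum (mult * dim) = 0*1 + 3*1 + 3*2 + 0*3 + 0*3 = 9 = chi_rho(e) = 9.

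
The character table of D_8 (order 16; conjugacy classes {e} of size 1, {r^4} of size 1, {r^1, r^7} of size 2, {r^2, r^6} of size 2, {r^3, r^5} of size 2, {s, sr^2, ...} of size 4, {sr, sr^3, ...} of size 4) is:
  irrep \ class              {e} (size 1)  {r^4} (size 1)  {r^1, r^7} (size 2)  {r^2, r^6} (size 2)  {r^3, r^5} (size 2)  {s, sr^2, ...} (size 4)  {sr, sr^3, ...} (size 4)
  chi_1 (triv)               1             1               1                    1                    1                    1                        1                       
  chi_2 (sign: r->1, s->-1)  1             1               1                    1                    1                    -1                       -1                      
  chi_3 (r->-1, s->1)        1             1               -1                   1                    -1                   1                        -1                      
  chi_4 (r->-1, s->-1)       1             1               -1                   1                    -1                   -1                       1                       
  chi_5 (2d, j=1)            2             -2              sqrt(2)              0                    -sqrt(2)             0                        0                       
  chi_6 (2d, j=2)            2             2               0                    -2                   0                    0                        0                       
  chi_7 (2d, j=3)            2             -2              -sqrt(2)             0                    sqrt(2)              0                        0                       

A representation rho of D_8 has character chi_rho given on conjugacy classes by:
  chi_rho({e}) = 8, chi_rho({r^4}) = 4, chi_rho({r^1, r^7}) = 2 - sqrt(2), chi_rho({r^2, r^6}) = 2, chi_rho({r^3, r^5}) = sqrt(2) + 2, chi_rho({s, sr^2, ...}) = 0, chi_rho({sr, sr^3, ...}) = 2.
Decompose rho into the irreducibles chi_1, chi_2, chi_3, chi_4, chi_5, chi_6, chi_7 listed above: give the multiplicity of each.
Multiplicities: chi_1: 2, chi_2: 1, chi_3: 0, chi_4: 1, chi_5: 0, chi_6: 1, chi_7: 1.

Explanation: Use <chi_rho, chi> = (1/|G|) sum_C |C| * chi_rho(C) * conj(chi(C)) with |G| = 16 for each irreducible chi in the table:
  <chi_rho, chi_1> = (1/16)[1*(8)*conj(1) + 1*(4)*conj(1) + 2*(2 - sqrt(2))*conj(1) + 2*(2)*conj(1) + 2*(sqrt(2) + 2)*conj(1) + 4*(0)*conj(1) + 4*(2)*conj(1)]
      = (1/16)[(8) + (4) + (4 - 2*sqrt(2)) + (4) + (2*sqrt(2) + 4) + (0) + (8)] = 32/16 = 2
  <chi_rho, chi_2> = (1/16)[1*(8)*conj(1) + 1*(4)*conj(1) + 2*(2 - sqrt(2))*conj(1) + 2*(2)*conj(1) + 2*(sqrt(2) + 2)*conj(1) + 4*(0)*conj(-1) + 4*(2)*conj(-1)]
      = (1/16)[(8) + (4) + (4 - 2*sqrt(2)) + (4) + (2*sqrt(2) + 4) + (0) + (-8)] = 16/16 = 1
  <chi_rho, chi_3> = (1/16)[1*(8)*conj(1) + 1*(4)*conj(1) + 2*(2 - sqrt(2))*conj(-1) + 2*(2)*conj(1) + 2*(sqrt(2) + 2)*conj(-1) + 4*(0)*conj(1) + 4*(2)*conj(-1)]
      = (1/16)[(8) + (4) + (-4 + 2*sqrt(2)) + (4) + (-4 - 2*sqrt(2)) + (0) + (-8)] = 0/16 = 0
  <chi_rho, chi_4> = (1/16)[1*(8)*conj(1) + 1*(4)*conj(1) + 2*(2 - sqrt(2))*conj(-1) + 2*(2)*conj(1) + 2*(sqrt(2) + 2)*conj(-1) + 4*(0)*conj(-1) + 4*(2)*conj(1)]
      = (1/16)[(8) + (4) + (-4 + 2*sqrt(2)) + (4) + (-4 - 2*sqrt(2)) + (0) + (8)] = 16/16 = 1
  <chi_rho, chi_5> = (1/16)[1*(8)*conj(2) + 1*(4)*conj(-2) + 2*(2 - sqrt(2))*conj(sqrt(2)) + 2*(2)*conj(0) + 2*(sqrt(2) + 2)*conj(-sqrt(2)) + 4*(0)*conj(0) + 4*(2)*conj(0)]
      = (1/16)[(16) + (-8) + (-4 + 4*sqrt(2)) + (0) + (-4*sqrt(2) - 4) + (0) + (0)] = 0/16 = 0
  <chi_rho, chi_6> = (1/16)[1*(8)*conj(2) + 1*(4)*conj(2) + 2*(2 - sqrt(2))*conj(0) + 2*(2)*conj(-2) + 2*(sqrt(2) + 2)*conj(0) + 4*(0)*conj(0) + 4*(2)*conj(0)]
      = (1/16)[(16) + (8) + (0) + (-8) + (0) + (0) + (0)] = 16/16 = 1
  <chi_rho, chi_7> = (1/16)[1*(8)*conj(2) + 1*(4)*conj(-2) + 2*(2 - sqrt(2))*conj(-sqrt(2)) + 2*(2)*conj(0) + 2*(sqrt(2) + 2)*conj(sqrt(2)) + 4*(0)*conj(0) + 4*(2)*conj(0)]
      = (1/16)[(16) + (-8) + (4 - 4*sqrt(2)) + (0) + (4 + 4*sqrt(2)) + (0) + (0)] = 16/16 = 1
Dimension check: dim(rho) = sum (mult * dim) = 2*1 + 1*1 + 0*1 + 1*1 + 0*2 + 1*2 + 1*2 = 8 = chi_rho(e) = 8.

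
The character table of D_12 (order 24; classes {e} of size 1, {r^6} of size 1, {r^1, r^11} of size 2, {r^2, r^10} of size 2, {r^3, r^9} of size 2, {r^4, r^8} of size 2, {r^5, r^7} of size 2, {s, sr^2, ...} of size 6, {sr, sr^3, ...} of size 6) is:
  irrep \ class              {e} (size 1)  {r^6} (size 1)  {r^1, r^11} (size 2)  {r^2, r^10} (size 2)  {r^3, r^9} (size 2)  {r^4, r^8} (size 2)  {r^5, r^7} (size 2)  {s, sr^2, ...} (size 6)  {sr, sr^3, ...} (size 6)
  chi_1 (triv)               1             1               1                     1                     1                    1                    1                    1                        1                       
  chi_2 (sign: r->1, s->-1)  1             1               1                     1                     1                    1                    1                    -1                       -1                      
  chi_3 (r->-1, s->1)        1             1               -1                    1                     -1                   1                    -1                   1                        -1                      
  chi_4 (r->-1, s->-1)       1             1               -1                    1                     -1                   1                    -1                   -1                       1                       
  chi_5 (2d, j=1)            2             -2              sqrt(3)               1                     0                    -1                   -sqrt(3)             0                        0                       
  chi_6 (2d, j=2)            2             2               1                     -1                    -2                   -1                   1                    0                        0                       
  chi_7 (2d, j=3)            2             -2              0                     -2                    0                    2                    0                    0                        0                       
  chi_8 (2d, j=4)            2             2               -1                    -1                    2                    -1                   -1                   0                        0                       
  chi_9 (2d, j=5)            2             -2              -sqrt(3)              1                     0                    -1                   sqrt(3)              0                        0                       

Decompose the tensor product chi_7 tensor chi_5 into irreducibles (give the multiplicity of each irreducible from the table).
chi_7 tensor chi_5 = chi_6 + chi_8 (all other irreducibles have multiplicity 0).

Justification: The character of a tensor product is the pointwise product (chi_7 * chi_5)(C) = chi_7(C) * chi_5(C):
  {e}: (2)*(2), {r^6}: (-2)*(-2), {r^1, r^11}: (0)*(sqrt(3)), {r^2, r^10}: (-2)*(1), {r^3, r^9}: (0)*(0), {r^4, r^8}: (2)*(-1), {r^5, r^7}: (0)*(-sqrt(3)), {s, sr^2, ...}: (0)*(0), {sr, sr^3, ...}: (0)*(0)
so (chi_7 * chi_5) takes values
  {e} -> 4, {r^6} -> 4, {r^1, r^11} -> 0, {r^2, r^10} -> -2, {r^3, r^9} -> 0, {r^4, r^8} -> -2, {r^5, r^7} -> 0, {s, sr^2, ...} -> 0, {sr, sr^3, ...} -> 0.
Now take the inner product of this character with each irreducible chi from the table, <chi_7*chi_5, chi> = (1/24) sum_C |C| (chi_7*chi_5)(C) conj(chi(C)):
  <chi_7*chi_5, chi_1> = (1/24)[1*(4)*conj(1) + 1*(4)*conj(1) + 2*(0)*conj(1) + 2*(-2)*conj(1) + 2*(0)*conj(1) + 2*(-2)*conj(1) + 2*(0)*conj(1) + 6*(0)*conj(1) + 6*(0)*conj(1)]
      = (1/24)[(4) + (4) + (0) + (-4) + (0) + (-4) + (0) + (0) + (0)] = 0/24 = 0
  <chi_7*chi_5, chi_2> = (1/24)[1*(4)*conj(1) + 1*(4)*conj(1) + 2*(0)*conj(1) + 2*(-2)*conj(1) + 2*(0)*conj(1) + 2*(-2)*conj(1) + 2*(0)*conj(1) + 6*(0)*conj(-1) + 6*(0)*conj(-1)]
      = (1/24)[(4) + (4) + (0) + (-4) + (0) + (-4) + (0) + (0) + (0)] = 0/24 = 0
  <chi_7*chi_5, chi_3> = (1/24)[1*(4)*conj(1) + 1*(4)*conj(1) + 2*(0)*conj(-1) + 2*(-2)*conj(1) + 2*(0)*conj(-1) + 2*(-2)*conj(1) + 2*(0)*conj(-1) + 6*(0)*conj(1) + 6*(0)*conj(-1)]
      = (1/24)[(4) + (4) + (0) + (-4) + (0) + (-4) + (0) + (0) + (0)] = 0/24 = 0
  <chi_7*chi_5, chi_4> = (1/24)[1*(4)*conj(1) + 1*(4)*conj(1) + 2*(0)*conj(-1) + 2*(-2)*conj(1) + 2*(0)*conj(-1) + 2*(-2)*conj(1) + 2*(0)*conj(-1) + 6*(0)*conj(-1) + 6*(0)*conj(1)]
      = (1/24)[(4) + (4) + (0) + (-4) + (0) + (-4) + (0) + (0) + (0)] = 0/24 = 0
  <chi_7*chi_5, chi_5> = (1/24)[1*(4)*conj(2) + 1*(4)*conj(-2) + 2*(0)*conj(sqrt(3)) + 2*(-2)*conj(1) + 2*(0)*conj(0) + 2*(-2)*conj(-1) + 2*(0)*conj(-sqrt(3)) + 6*(0)*conj(0) + 6*(0)*conj(0)]
      = (1/24)[(8) + (-8) + (0) + (-4) + (0) + (4) + (0) + (0) + (0)] = 0/24 = 0
  <chi_7*chi_5, chi_6> = (1/24)[1*(4)*conj(2) + 1*(4)*conj(2) + 2*(0)*conj(1) + 2*(-2)*conj(-1) + 2*(0)*conj(-2) + 2*(-2)*conj(-1) + 2*(0)*conj(1) + 6*(0)*conj(0) + 6*(0)*conj(0)]
      = (1/24)[(8) + (8) + (0) + (4) + (0) + (4) + (0) + (0) + (0)] = 24/24 = 1
  <chi_7*chi_5, chi_7> = (1/24)[1*(4)*conj(2) + 1*(4)*conj(-2) + 2*(0)*conj(0) + 2*(-2)*conj(-2) + 2*(0)*conj(0) + 2*(-2)*conj(2) + 2*(0)*conj(0) + 6*(0)*conj(0) + 6*(0)*conj(0)]
      = (1/24)[(8) + (-8) + (0) + (8) + (0) + (-8) + (0) + (0) + (0)] = 0/24 = 0
  <chi_7*chi_5, chi_8> = (1/24)[1*(4)*conj(2) + 1*(4)*conj(2) + 2*(0)*conj(-1) + 2*(-2)*conj(-1) + 2*(0)*conj(2) + 2*(-2)*conj(-1) + 2*(0)*conj(-1) + 6*(0)*conj(0) + 6*(0)*conj(0)]
      = (1/24)[(8) + (8) + (0) + (4) + (0) + (4) + (0) + (0) + (0)] = 24/24 = 1
  <chi_7*chi_5, chi_9> = (1/24)[1*(4)*conj(2) + 1*(4)*conj(-2) + 2*(0)*conj(-sqrt(3)) + 2*(-2)*conj(1) + 2*(0)*conj(0) + 2*(-2)*conj(-1) + 2*(0)*conj(sqrt(3)) + 6*(0)*conj(0) + 6*(0)*conj(0)]
      = (1/24)[(8) + (-8) + (0) + (-4) + (0) + (4) + (0) + (0) + (0)] = 0/24 = 0
Hence the multiplicities are chi_6: 1, chi_8: 1. Dimension check: dim(chi_7)*dim(chi_5) = 2*2 = 4 and sum (mult * dim) = 1*2 + 1*2 = 4.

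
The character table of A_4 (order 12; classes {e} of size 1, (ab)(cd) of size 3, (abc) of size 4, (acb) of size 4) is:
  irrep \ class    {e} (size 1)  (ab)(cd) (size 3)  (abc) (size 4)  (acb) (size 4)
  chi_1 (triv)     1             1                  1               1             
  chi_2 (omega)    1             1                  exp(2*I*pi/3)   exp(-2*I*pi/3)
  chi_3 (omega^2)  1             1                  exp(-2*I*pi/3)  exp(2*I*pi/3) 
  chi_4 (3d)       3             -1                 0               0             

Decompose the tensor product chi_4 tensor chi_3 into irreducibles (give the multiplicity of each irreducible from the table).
chi_4 tensor chi_3 = chi_4 (all other irreducibles have multiplicity 0).

Details: The character of a tensor product is the pointwise product (chi_4 * chi_3)(C) = chi_4(C) * chi_3(C):
  {e}: (3)*(1), (ab)(cd): (-1)*(1), (abc): (0)*(exp(-2*I*pi/3)), (acb): (0)*(exp(2*I*pi/3))
so (chi_4 * chi_3) takes values
  {e} -> 3, (ab)(cd) -> -1, (abc) -> 0, (acb) -> 0.
Now take the inner product of this character with each irreducible chi from the table, <chi_4*chi_3, chi> = (1/12) sum_C |C| (chi_4*chi_3)(C) conj(chi(C)):
  <chi_4*chi_3, chi_1> = (1/12)[1*(3)*conj(1) + 3*(-1)*conj(1) + 4*(0)*conj(1) + 4*(0)*conj(1)]
      = (1/12)[(3) + (-3) + (0) + (0)] = 0/12 = 0
  <chi_4*chi_3, chi_2> = (1/12)[1*(3)*conj(1) + 3*(-1)*conj(1) + 4*(0)*conj(exp(2*I*pi/3)) + 4*(0)*conj(exp(-2*I*pi/3))]
      = (1/12)[(3) + (-3) + (0) + (0)] = 0/12 = 0
  <chi_4*chi_3, chi_3> = (1/12)[1*(3)*conj(1) + 3*(-1)*conj(1) + 4*(0)*conj(exp(-2*I*pi/3)) + 4*(0)*conj(exp(2*I*pi/3))]
      = (1/12)[(3) + (-3) + (0) + (0)] = 0/12 = 0
  <chi_4*chi_3, chi_4> = (1/12)[1*(3)*conj(3) + 3*(-1)*conj(-1) + 4*(0)*conj(0) + 4*(0)*conj(0)]
      = (1/12)[(9) + (3) + (0) + (0)] = 12/12 = 1
(Exp terms are combined using exp(i*s)*conj(exp(i*t)) = exp(i*(s-t)), and sums of them are collapsed using the identity that for every m > 1 the m distinct m-th roots of unity sum to 0, e.g. 1 + exp(2*I*pi/3) + exp(-2*I*pi/3) = 0.)
Hence the multiplicities are chi_4: 1. Dimension check: dim(chi_4)*dim(chi_3) = 3*1 = 3 and sum (mult * dim) = 1*3 = 3.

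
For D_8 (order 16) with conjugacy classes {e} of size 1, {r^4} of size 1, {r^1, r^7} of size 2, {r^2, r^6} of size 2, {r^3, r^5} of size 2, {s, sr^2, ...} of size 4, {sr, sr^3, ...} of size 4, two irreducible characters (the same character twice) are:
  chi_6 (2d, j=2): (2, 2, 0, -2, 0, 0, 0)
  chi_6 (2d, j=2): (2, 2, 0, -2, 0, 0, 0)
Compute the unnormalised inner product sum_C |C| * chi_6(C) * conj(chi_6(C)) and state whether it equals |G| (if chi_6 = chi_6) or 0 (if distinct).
Sum = 16 = |G| = 16; so <chi_6, chi_6> = 1 (norm-1 confirms irreducibility).

Details: Compute term by term over conjugacy classes (|C| * chi_6(C) * conj(chi_6(C))):
  1*(2)*conj(2) + 1*(2)*conj(2) + 2*(0)*conj(0) + 2*(-2)*conj(-2) + 2*(0)*conj(0) + 4*(0)*conj(0) + 4*(0)*conj(0)
  = (4) + (4) + (0) + (8) + (0) + (0) + (0)
  = 16.
Dividing by |G| = 16 gives 16/16 = 1, matching the row-orthogonality relation <chi_6, chi_6> = [chi_6 = chi_6].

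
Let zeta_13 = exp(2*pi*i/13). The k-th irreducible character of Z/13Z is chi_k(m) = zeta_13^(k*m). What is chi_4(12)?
chi_4(12) = zeta_13^48 = exp(-8*I*pi/13)

Argument: chi_4(12) = zeta_13^(4*12) = zeta_13^48. Since zeta_13^13 = 1, this equals zeta_13^9 = exp(2*pi*i*9/13) = exp(-8*I*pi/13).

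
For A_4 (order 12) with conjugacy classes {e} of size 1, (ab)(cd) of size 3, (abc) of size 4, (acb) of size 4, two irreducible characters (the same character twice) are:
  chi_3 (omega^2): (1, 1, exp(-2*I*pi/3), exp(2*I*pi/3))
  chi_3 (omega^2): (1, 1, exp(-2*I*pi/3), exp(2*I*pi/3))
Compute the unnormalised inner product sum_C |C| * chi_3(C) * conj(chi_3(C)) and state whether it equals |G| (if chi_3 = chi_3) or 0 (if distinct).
Sum = 12 = |G| = 12; so <chi_3, chi_3> = 1 (norm-1 confirms irreducibility).

Reasoning: Compute term by term over conjugacy classes (|C| * chi_3(C) * conj(chi_3(C))):
  1*(1)*conj(1) + 3*(1)*conj(1) + 4*(exp(-2*I*pi/3))*conj(exp(-2*I*pi/3)) + 4*(exp(2*I*pi/3))*conj(exp(2*I*pi/3))
  = (1) + (3) + (4) + (4)
  = 12.
(Exp terms are combined using exp(i*s)*conj(exp(i*t)) = exp(i*(s-t)), and sums of them are collapsed using the identity that for every m > 1 the m distinct m-th roots of unity sum to 0, e.g. 1 + exp(2*I*pi/3) + exp(-2*I*pi/3) = 0.)
Dividing by |G| = 12 gives 12/12 = 1, matching the row-orthogonality relation <chi_3, chi_3> = [chi_3 = chi_3].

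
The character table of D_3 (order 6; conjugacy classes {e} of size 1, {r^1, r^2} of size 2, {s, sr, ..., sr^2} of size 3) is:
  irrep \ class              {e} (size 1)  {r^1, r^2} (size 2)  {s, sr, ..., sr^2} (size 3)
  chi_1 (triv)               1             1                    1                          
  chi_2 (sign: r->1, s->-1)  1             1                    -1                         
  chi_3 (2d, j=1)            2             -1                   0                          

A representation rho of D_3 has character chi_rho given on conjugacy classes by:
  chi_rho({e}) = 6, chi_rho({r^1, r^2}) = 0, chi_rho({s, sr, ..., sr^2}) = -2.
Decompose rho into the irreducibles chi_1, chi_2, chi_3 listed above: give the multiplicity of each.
Multiplicities: chi_1: 0, chi_2: 2, chi_3: 2.

Justification: Use <chi_rho, chi> = (1/|G|) sum_C |C| * chi_rho(C) * conj(chi(C)) with |G| = 6 for each irreducible chi in the table:
  <chi_rho, chi_1> = (1/6)[1*(6)*conj(1) + 2*(0)*conj(1) + 3*(-2)*conj(1)]
      = (1/6)[(6) + (0) + (-6)] = 0/6 = 0
  <chi_rho, chi_2> = (1/6)[1*(6)*conj(1) + 2*(0)*conj(1) + 3*(-2)*conj(-1)]
      = (1/6)[(6) + (0) + (6)] = 12/6 = 2
  <chi_rho, chi_3> = (1/6)[1*(6)*conj(2) + 2*(0)*conj(-1) + 3*(-2)*conj(0)]
      = (1/6)[(12) + (0) + (0)] = 12/6 = 2
Dimension check: dim(rho) = sum (mult * dim) = 0*1 + 2*1 + 2*2 = 6 = chi_rho(e) = 6.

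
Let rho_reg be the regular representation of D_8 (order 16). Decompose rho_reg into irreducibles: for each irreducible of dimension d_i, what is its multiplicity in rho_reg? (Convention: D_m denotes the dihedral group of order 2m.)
Each irreducible V_i of dimension d_i appears with multiplicity d_i, i.e. rho_reg = (direct sum over all irreducibles V_i) d_i V_i. The irreducible dimensions for D_8 are 1, 1, 1, 1, 2, 2, 2: 4 irreducibles of dimension 1, each with multiplicity 1; 3 irreducibles of dimension 2, each with multiplicity 2. Total dimension 4*1*1 + 3*2*2 = 16 = |G|.

Justification: General theorem: in the regular representation of a finite group G, each irreducible appears with multiplicity equal to its dimension. Check: dim(rho_reg) = sum d_i^2 = 1 + 1 + 1 + 1 + 4 + 4 + 4 = 16 = |G|.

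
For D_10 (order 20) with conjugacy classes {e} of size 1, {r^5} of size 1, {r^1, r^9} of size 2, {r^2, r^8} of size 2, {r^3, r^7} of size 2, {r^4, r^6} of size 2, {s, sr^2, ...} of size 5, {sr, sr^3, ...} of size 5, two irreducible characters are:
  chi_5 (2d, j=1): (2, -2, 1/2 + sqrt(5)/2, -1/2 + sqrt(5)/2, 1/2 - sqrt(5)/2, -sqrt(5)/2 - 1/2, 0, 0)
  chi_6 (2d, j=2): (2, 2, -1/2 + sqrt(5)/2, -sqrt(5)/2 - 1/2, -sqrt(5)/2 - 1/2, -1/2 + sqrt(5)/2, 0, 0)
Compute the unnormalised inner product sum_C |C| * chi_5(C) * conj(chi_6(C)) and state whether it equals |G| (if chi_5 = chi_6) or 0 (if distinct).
Sum = 0; so <chi_5, chi_6> = 0 (distinct irreducibles are orthogonal).

Compute term by term over conjugacy classes (|C| * chi_5(C) * conj(chi_6(C))):
  1*(2)*conj(2) + 1*(-2)*conj(2) + 2*(1/2 + sqrt(5)/2)*conj(-1/2 + sqrt(5)/2) + 2*(-1/2 + sqrt(5)/2)*conj(-sqrt(5)/2 - 1/2) + 2*(1/2 - sqrt(5)/2)*conj(-sqrt(5)/2 - 1/2) + 2*(-sqrt(5)/2 - 1/2)*conj(-1/2 + sqrt(5)/2) + 5*(0)*conj(0) + 5*(0)*conj(0)
  = (4) + (-4) + (2) + (-2) + (2) + (-2) + (0) + (0)
  = 0.
Dividing by |G| = 20 gives 0/20 = 0, matching the row-orthogonality relation <chi_5, chi_6> = [chi_5 = chi_6].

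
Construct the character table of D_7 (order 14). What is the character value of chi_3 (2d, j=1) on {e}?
Conjugacy classes: {e} of size 1, {r^1, r^6} of size 2, {r^2, r^5} of size 2, {r^3, r^4} of size 2, {s, sr, ..., sr^6} of size 7.
Character table:
  irrep \ class              {e} (size 1)  {r^1, r^6} (size 2)  {r^2, r^5} (size 2)  {r^3, r^4} (size 2)  {s, sr, ..., sr^6} (size 7)
  chi_1 (triv)               1             1                    1                    1                    1                          
  chi_2 (sign: r->1, s->-1)  1             1                    1                    1                    -1                         
  chi_3 (2d, j=1)            2             2*cos(2*pi/7)        -2*cos(3*pi/7)       -2*cos(pi/7)         0                          
  chi_4 (2d, j=2)            2             -2*cos(3*pi/7)       -2*cos(pi/7)         2*cos(2*pi/7)        0                          
  chi_5 (2d, j=3)            2             -2*cos(pi/7)         2*cos(2*pi/7)        -2*cos(3*pi/7)       0                          

Spot check: chi_3 (2d, j=1) on {e} = 2.

Argument: D_7 has order 2*7 = 14 with 5 conjugacy classes, hence 5 irreducibles. Sum of squared dims 1 + 1 + 4 + 4 + 4 = 14 = |G|. Linear characters come from the abelianisation; the 2-dimensional irreps have character r^k -> 2*cos(2*pi*j*k/7), reflections -> 0.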